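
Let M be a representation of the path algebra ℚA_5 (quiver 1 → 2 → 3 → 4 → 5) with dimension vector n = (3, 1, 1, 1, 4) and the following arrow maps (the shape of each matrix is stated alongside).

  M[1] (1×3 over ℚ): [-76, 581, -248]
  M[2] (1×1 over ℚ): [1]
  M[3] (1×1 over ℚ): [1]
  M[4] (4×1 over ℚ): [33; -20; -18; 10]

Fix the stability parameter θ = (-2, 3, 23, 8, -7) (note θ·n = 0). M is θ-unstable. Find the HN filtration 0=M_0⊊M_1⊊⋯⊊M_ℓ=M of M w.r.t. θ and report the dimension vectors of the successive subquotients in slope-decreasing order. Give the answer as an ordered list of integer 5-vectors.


Barcode: M ≅ I[1,1]^2, I[1,5], I[5,5]^3. HN layers by μ_θ (4 steps, strictly decreasing):
  μ^(1)=8; μ^(2)=3; μ^(3)=-2; μ^(4)=-7

((0, 0, 1, 1, 1); (0, 1, 0, 0, 0); (3, 0, 0, 0, 0); (0, 0, 0, 0, 3))


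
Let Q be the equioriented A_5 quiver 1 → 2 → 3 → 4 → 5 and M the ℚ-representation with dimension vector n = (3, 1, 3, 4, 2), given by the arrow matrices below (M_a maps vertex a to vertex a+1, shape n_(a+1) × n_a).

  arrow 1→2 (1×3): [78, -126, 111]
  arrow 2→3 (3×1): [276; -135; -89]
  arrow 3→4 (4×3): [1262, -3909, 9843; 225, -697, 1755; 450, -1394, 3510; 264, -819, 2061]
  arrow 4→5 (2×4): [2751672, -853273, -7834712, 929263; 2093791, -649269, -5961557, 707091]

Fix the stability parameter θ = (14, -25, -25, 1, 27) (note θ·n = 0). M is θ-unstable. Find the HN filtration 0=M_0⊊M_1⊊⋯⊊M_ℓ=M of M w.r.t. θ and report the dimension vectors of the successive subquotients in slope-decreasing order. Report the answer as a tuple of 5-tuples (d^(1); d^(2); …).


Interval decomposition of M: I[1,1]^2, I[1,3], I[3,5]^2, I[4,4]^2.
HN type (ℓ=5): μ^(1)=27; μ^(2)=14; μ^(3)=1; μ^(4)=-12; μ^(5)=-25

((0, 0, 0, 0, 2); (2, 0, 0, 0, 0); (0, 0, 0, 4, 0); (1, 1, 1, 0, 0); (0, 0, 2, 0, 0))


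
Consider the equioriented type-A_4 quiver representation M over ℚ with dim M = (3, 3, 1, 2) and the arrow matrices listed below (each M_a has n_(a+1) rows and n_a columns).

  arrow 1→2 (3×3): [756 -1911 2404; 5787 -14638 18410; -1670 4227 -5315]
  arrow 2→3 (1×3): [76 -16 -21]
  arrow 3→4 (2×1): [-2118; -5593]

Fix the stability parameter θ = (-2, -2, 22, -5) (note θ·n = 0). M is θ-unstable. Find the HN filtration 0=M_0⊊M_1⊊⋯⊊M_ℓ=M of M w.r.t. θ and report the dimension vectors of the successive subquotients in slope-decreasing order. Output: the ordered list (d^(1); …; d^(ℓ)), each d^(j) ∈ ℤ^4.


Via rank(M_{q-1}∘⋯∘M_p): M ≅ I[1,2]^2, I[1,4], I[4,4].
μ_θ-semistable layers: μ^(1)=17/2; μ^(2)=-2; μ^(3)=-5

((0, 0, 1, 1); (3, 3, 0, 0); (0, 0, 0, 1))


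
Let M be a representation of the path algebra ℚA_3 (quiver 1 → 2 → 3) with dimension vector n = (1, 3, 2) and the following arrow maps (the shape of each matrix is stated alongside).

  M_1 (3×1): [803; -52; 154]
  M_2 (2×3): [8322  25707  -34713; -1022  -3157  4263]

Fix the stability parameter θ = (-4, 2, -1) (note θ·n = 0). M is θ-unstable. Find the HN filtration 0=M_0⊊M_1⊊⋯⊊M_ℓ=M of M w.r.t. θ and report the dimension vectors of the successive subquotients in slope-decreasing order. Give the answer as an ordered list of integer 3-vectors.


Barcode: M ≅ I[1,2], I[2,2], I[2,3], I[3,3]. HN layers by μ_θ (4 steps, strictly decreasing):
  μ^(1)=2; μ^(2)=1/2; μ^(3)=-1; μ^(4)=-4

((0, 2, 0); (0, 1, 1); (0, 0, 1); (1, 0, 0))


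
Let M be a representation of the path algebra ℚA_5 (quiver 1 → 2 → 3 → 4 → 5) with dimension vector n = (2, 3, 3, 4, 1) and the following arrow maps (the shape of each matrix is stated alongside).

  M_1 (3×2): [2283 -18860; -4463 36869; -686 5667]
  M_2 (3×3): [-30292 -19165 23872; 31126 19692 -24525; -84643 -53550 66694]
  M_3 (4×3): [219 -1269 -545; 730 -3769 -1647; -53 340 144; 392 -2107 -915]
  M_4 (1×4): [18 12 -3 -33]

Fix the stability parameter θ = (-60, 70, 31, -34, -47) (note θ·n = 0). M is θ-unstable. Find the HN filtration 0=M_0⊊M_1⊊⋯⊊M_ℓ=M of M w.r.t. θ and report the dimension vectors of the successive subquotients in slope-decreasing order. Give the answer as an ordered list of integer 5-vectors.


Barcode: M ≅ I[1,4]^2, I[2,5], I[4,4]. HN layers by μ_θ (4 steps, strictly decreasing):
  μ^(1)=67/3; μ^(2)=5; μ^(3)=-34; μ^(4)=-60

((0, 2, 2, 2, 0); (0, 1, 1, 1, 1); (0, 0, 0, 1, 0); (2, 0, 0, 0, 0))


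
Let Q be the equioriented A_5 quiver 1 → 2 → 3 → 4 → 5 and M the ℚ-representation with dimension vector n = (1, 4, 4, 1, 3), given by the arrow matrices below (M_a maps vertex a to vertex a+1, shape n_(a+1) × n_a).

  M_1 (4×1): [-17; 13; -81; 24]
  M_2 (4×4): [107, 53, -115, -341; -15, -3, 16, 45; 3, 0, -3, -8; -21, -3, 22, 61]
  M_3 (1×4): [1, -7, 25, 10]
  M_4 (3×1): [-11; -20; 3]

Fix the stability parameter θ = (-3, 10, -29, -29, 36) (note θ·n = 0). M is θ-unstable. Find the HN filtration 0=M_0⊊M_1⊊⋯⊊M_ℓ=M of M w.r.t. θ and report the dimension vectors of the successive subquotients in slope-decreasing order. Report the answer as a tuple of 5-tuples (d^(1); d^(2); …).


Interval decomposition of M: I[1,5], I[2,2], I[2,3]^2, I[3,3], I[5,5]^2.
HN type (ℓ=5): μ^(1)=36; μ^(2)=10; μ^(3)=-19/2; μ^(4)=-51/4; μ^(5)=-29

((0, 0, 0, 0, 3); (0, 1, 0, 0, 0); (0, 2, 2, 0, 0); (1, 1, 1, 1, 0); (0, 0, 1, 0, 0))


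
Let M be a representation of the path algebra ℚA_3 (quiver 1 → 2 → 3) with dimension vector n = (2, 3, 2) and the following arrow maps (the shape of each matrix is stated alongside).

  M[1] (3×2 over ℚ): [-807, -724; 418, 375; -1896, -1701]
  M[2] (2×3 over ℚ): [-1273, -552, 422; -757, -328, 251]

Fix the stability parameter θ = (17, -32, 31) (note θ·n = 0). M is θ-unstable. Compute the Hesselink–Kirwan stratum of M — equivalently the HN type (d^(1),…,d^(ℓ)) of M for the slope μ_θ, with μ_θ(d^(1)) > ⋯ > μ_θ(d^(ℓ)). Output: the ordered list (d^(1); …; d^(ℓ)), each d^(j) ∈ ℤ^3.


Barcode: M ≅ I[1,3]^2, I[2,2]. HN layers by μ_θ (3 steps, strictly decreasing):
  μ^(1)=31; μ^(2)=-15/2; μ^(3)=-32

((0, 0, 2); (2, 2, 0); (0, 1, 0))


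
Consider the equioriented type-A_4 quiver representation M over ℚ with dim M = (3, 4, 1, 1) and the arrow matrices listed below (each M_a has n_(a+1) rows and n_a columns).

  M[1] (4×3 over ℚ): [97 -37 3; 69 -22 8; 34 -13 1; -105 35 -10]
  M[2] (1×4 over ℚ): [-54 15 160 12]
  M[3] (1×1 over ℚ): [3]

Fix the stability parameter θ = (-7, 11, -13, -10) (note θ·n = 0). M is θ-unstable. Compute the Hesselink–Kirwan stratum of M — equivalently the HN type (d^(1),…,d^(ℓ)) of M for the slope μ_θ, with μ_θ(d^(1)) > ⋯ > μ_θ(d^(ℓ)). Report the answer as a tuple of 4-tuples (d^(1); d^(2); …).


Interval decomposition of M: I[1,2]^2, I[1,4], I[2,2].
HN type (ℓ=3): μ^(1)=11; μ^(2)=-4; μ^(3)=-7

((0, 3, 0, 0); (0, 1, 1, 1); (3, 0, 0, 0))


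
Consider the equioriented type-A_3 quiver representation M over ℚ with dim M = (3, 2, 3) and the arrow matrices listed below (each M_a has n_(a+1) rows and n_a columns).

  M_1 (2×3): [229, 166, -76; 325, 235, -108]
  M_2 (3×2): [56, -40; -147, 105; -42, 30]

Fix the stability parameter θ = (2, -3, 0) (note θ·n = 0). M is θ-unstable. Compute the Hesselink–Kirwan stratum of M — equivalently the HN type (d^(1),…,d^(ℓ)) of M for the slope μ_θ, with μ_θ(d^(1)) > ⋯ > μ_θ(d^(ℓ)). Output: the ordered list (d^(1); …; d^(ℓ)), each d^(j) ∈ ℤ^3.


Interval decomposition of M: I[1,1], I[1,2], I[1,3], I[3,3]^2.
HN type (ℓ=3): μ^(1)=2; μ^(2)=0; μ^(3)=-1/2

((1, 0, 0); (0, 0, 3); (2, 2, 0))


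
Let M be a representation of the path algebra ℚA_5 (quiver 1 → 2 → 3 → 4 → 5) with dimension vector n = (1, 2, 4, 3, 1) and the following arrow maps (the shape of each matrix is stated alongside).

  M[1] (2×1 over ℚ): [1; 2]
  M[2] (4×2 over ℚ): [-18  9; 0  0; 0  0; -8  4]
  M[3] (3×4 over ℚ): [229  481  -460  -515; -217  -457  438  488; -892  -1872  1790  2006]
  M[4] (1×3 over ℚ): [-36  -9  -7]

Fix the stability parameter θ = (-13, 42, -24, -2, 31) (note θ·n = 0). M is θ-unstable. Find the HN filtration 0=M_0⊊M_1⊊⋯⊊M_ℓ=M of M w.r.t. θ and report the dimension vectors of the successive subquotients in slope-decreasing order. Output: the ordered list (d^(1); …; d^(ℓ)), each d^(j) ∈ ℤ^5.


Barcode: M ≅ I[1,2], I[2,5], I[3,3], I[3,4]^2. HN layers by μ_θ (6 steps, strictly decreasing):
  μ^(1)=42; μ^(2)=31; μ^(3)=16/3; μ^(4)=-2; μ^(5)=-13; μ^(6)=-24

((0, 1, 0, 0, 0); (0, 0, 0, 0, 1); (0, 1, 1, 1, 0); (0, 0, 0, 2, 0); (1, 0, 0, 0, 0); (0, 0, 3, 0, 0))


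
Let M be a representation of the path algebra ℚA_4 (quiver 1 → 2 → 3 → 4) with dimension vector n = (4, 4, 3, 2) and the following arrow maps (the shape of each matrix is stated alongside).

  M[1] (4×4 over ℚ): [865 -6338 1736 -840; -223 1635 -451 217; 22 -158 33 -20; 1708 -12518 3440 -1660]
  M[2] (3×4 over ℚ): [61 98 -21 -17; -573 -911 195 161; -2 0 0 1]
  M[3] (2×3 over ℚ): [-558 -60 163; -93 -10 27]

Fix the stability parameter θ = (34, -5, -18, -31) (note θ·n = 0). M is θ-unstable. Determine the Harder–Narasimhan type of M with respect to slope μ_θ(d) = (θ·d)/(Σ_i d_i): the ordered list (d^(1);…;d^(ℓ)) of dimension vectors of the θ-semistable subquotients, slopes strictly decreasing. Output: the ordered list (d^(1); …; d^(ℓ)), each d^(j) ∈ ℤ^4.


Interval decomposition of M: I[1,2], I[1,3], I[1,4]^2.
HN type (ℓ=3): μ^(1)=29/2; μ^(2)=11/3; μ^(3)=-5

((1, 1, 0, 0); (1, 1, 1, 0); (2, 2, 2, 2))


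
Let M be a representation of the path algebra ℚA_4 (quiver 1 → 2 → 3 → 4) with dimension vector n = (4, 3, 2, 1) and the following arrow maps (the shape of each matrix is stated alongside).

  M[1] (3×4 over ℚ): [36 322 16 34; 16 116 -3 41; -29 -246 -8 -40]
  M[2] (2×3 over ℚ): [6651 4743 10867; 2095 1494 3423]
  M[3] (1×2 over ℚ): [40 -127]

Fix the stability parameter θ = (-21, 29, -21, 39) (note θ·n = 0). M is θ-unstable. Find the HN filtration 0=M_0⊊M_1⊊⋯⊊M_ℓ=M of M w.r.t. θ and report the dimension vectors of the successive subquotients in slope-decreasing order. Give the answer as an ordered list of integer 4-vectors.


Via rank(M_{q-1}∘⋯∘M_p): M ≅ I[1,1], I[1,2], I[1,3], I[1,4].
μ_θ-semistable layers: μ^(1)=39; μ^(2)=29; μ^(3)=4; μ^(4)=-21

((0, 0, 0, 1); (0, 1, 0, 0); (0, 2, 2, 0); (4, 0, 0, 0))


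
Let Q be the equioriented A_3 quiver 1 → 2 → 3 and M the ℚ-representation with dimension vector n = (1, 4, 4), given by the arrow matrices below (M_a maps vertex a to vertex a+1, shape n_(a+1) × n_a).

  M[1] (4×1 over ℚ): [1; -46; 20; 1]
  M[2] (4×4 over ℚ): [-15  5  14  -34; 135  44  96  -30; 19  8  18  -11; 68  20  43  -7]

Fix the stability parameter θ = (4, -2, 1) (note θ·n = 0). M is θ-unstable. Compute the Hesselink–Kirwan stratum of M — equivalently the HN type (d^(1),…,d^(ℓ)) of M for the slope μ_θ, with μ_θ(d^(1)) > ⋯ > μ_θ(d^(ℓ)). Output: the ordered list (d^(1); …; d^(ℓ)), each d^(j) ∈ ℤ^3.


Interval decomposition of M: I[1,3], I[2,3]^3.
HN type (ℓ=2): μ^(1)=1; μ^(2)=-2

((1, 1, 4); (0, 3, 0))


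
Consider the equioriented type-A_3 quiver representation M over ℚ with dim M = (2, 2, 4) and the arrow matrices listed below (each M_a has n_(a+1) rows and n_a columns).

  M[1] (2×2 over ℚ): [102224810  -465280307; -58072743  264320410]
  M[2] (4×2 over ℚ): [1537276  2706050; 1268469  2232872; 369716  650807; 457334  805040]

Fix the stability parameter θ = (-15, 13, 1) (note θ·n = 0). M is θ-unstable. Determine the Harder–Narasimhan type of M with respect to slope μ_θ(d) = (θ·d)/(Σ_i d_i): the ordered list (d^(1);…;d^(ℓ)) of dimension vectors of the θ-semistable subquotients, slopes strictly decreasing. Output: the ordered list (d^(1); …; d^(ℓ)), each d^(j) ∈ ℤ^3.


Barcode: M ≅ I[1,3]^2, I[3,3]^2. HN layers by μ_θ (3 steps, strictly decreasing):
  μ^(1)=7; μ^(2)=1; μ^(3)=-15

((0, 2, 2); (0, 0, 2); (2, 0, 0))


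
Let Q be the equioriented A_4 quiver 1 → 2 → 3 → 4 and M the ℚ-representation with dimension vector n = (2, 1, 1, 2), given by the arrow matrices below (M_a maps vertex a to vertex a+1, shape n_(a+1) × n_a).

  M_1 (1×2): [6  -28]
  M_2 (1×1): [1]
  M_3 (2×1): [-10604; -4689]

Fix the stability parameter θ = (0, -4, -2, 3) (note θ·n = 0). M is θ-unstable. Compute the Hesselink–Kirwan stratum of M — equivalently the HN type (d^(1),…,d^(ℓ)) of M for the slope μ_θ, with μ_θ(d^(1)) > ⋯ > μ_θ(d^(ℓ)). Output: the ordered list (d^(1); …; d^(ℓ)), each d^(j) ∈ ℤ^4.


Barcode: M ≅ I[1,1], I[1,4], I[4,4]. HN layers by μ_θ (3 steps, strictly decreasing):
  μ^(1)=3; μ^(2)=0; μ^(3)=-2

((0, 0, 0, 2); (1, 0, 0, 0); (1, 1, 1, 0))


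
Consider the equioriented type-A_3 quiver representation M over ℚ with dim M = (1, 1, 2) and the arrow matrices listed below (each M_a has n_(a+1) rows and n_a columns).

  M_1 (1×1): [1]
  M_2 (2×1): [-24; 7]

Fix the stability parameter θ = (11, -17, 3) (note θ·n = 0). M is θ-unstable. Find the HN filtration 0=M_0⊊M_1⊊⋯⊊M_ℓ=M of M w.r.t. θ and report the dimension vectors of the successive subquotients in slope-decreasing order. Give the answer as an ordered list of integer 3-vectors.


Via rank(M_{q-1}∘⋯∘M_p): M ≅ I[1,3], I[3,3].
μ_θ-semistable layers: μ^(1)=3; μ^(2)=-3

((0, 0, 2); (1, 1, 0))


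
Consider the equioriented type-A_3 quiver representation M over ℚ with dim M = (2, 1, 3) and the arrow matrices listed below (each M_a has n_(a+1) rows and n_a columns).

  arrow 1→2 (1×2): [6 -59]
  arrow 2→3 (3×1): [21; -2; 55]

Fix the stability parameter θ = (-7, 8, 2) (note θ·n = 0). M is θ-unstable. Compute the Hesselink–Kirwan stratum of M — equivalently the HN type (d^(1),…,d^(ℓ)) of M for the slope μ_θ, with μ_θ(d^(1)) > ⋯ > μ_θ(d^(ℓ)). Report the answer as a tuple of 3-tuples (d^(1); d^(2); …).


Via rank(M_{q-1}∘⋯∘M_p): M ≅ I[1,1], I[1,3], I[3,3]^2.
μ_θ-semistable layers: μ^(1)=5; μ^(2)=2; μ^(3)=-7

((0, 1, 1); (0, 0, 2); (2, 0, 0))


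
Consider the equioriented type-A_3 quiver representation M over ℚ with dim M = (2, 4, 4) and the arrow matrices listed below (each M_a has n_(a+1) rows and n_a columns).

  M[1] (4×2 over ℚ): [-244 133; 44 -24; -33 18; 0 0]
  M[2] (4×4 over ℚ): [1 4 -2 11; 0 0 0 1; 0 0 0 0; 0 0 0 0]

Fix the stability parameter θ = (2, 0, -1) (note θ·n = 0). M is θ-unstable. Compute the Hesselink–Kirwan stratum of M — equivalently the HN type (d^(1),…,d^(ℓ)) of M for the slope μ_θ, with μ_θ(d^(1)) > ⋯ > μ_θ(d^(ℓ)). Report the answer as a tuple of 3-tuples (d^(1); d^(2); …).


Barcode: M ≅ I[1,2], I[1,3], I[2,2], I[2,3], I[3,3]^2. HN layers by μ_θ (5 steps, strictly decreasing):
  μ^(1)=1; μ^(2)=1/3; μ^(3)=0; μ^(4)=-1/2; μ^(5)=-1

((1, 1, 0); (1, 1, 1); (0, 1, 0); (0, 1, 1); (0, 0, 2))


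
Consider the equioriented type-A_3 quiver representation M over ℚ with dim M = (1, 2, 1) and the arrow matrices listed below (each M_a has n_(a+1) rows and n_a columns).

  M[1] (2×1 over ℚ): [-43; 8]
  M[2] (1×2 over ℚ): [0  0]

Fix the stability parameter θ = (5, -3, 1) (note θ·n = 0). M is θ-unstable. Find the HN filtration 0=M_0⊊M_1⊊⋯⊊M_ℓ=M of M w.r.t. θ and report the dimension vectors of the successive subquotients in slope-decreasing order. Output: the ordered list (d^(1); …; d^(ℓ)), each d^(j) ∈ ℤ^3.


Via rank(M_{q-1}∘⋯∘M_p): M ≅ I[1,2], I[2,2], I[3,3].
μ_θ-semistable layers: μ^(1)=1; μ^(2)=-3

((1, 1, 1); (0, 1, 0))


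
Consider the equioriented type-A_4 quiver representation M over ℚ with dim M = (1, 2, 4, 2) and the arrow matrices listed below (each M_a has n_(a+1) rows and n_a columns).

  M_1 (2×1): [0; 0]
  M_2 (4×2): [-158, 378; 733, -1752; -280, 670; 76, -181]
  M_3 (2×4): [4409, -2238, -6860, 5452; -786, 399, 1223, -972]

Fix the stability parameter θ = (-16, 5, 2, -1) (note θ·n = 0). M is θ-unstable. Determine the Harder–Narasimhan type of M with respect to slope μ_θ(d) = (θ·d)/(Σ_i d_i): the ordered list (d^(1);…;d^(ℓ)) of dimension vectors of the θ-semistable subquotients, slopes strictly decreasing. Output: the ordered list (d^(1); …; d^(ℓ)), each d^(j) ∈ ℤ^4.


Interval decomposition of M: I[1,1], I[2,4]^2, I[3,3]^2.
HN type (ℓ=2): μ^(1)=2; μ^(2)=-16

((0, 2, 4, 2); (1, 0, 0, 0))


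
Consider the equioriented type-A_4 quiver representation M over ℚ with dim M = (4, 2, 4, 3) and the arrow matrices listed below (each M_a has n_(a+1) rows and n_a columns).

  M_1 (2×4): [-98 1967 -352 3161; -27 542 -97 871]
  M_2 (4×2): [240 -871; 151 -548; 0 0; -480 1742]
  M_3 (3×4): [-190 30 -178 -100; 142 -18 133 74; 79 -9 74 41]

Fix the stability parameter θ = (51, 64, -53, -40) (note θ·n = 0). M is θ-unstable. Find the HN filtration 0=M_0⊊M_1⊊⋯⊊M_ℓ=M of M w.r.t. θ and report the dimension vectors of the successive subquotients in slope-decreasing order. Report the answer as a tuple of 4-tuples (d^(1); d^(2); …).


Barcode: M ≅ I[1,1]^2, I[1,3], I[1,4], I[3,4]^2. HN layers by μ_θ (5 steps, strictly decreasing):
  μ^(1)=51; μ^(2)=62/3; μ^(3)=11/2; μ^(4)=-40; μ^(5)=-53

((2, 0, 0, 0); (1, 1, 1, 0); (1, 1, 1, 1); (0, 0, 0, 2); (0, 0, 2, 0))


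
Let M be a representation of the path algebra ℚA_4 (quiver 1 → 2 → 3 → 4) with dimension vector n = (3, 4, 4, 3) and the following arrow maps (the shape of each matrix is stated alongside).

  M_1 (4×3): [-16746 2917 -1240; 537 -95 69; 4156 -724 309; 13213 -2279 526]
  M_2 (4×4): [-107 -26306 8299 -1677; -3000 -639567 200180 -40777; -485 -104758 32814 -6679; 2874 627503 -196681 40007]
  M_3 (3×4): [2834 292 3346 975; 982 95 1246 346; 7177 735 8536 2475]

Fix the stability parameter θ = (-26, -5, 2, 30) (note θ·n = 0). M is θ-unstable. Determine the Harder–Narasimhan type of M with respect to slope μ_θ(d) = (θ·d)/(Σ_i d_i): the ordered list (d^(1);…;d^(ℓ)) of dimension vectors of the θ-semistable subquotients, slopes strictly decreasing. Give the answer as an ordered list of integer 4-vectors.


Interval decomposition of M: I[1,2], I[1,4]^2, I[2,4], I[3,3].
HN type (ℓ=4): μ^(1)=30; μ^(2)=2; μ^(3)=-5; μ^(4)=-26

((0, 0, 0, 3); (0, 0, 4, 0); (0, 4, 0, 0); (3, 0, 0, 0))


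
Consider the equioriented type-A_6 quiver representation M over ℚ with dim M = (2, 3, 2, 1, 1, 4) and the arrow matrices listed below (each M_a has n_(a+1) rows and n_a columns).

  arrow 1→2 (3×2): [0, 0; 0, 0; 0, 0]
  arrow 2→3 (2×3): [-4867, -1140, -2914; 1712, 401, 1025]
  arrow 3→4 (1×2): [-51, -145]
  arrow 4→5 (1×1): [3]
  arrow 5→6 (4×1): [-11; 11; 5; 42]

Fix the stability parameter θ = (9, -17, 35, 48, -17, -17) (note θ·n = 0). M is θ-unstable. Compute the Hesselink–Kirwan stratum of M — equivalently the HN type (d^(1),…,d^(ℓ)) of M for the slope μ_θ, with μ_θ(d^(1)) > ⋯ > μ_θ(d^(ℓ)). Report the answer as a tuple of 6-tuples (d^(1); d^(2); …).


Interval decomposition of M: I[1,1]^2, I[2,2], I[2,3], I[2,6], I[6,6]^3.
HN type (ℓ=4): μ^(1)=35; μ^(2)=49/4; μ^(3)=9; μ^(4)=-17

((0, 0, 1, 0, 0, 0); (0, 0, 1, 1, 1, 1); (2, 0, 0, 0, 0, 0); (0, 3, 0, 0, 0, 3))


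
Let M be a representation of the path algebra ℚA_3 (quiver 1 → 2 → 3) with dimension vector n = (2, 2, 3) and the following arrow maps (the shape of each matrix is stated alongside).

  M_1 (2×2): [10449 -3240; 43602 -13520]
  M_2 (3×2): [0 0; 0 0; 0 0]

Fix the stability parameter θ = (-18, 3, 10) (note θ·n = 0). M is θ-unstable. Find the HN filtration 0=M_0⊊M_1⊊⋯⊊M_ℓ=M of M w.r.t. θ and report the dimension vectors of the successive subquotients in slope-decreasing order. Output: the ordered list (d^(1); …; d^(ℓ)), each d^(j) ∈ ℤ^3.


Barcode: M ≅ I[1,1], I[1,2], I[2,2], I[3,3]^3. HN layers by μ_θ (3 steps, strictly decreasing):
  μ^(1)=10; μ^(2)=3; μ^(3)=-18

((0, 0, 3); (0, 2, 0); (2, 0, 0))


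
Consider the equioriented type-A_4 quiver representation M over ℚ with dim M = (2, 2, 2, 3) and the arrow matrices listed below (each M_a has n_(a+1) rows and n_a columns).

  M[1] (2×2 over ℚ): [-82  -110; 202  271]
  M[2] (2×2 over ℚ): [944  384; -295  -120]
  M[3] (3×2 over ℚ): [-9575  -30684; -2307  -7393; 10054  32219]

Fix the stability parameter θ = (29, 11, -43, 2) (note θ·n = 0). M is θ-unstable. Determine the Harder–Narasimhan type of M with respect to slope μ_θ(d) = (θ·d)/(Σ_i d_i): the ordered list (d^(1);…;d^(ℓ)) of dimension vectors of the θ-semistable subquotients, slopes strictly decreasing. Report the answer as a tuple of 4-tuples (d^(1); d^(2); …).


Via rank(M_{q-1}∘⋯∘M_p): M ≅ I[1,2], I[1,4], I[3,4], I[4,4].
μ_θ-semistable layers: μ^(1)=20; μ^(2)=2; μ^(3)=-1; μ^(4)=-43

((1, 1, 0, 0); (0, 0, 0, 3); (1, 1, 1, 0); (0, 0, 1, 0))


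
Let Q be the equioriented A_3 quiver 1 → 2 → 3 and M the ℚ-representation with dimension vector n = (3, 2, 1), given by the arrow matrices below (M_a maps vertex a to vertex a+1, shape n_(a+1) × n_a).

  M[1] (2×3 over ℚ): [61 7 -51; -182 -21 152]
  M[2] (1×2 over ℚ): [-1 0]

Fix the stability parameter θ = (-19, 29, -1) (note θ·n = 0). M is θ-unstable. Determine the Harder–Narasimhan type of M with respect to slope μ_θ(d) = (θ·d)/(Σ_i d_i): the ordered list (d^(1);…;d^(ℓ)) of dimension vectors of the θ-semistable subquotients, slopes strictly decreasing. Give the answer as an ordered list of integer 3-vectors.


Via rank(M_{q-1}∘⋯∘M_p): M ≅ I[1,1], I[1,2], I[1,3].
μ_θ-semistable layers: μ^(1)=29; μ^(2)=14; μ^(3)=-19

((0, 1, 0); (0, 1, 1); (3, 0, 0))


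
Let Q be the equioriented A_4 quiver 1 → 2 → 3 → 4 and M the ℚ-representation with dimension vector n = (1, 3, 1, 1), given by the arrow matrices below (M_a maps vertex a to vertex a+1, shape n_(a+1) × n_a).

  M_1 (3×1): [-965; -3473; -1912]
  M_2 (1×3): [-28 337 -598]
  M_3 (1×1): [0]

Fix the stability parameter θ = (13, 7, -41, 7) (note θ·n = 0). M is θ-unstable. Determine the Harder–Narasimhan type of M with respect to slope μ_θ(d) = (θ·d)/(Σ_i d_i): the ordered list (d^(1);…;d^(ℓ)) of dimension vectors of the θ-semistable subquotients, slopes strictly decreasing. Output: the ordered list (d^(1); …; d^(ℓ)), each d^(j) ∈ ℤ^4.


Interval decomposition of M: I[1,3], I[2,2]^2, I[4,4].
HN type (ℓ=2): μ^(1)=7; μ^(2)=-7

((0, 2, 0, 1); (1, 1, 1, 0))


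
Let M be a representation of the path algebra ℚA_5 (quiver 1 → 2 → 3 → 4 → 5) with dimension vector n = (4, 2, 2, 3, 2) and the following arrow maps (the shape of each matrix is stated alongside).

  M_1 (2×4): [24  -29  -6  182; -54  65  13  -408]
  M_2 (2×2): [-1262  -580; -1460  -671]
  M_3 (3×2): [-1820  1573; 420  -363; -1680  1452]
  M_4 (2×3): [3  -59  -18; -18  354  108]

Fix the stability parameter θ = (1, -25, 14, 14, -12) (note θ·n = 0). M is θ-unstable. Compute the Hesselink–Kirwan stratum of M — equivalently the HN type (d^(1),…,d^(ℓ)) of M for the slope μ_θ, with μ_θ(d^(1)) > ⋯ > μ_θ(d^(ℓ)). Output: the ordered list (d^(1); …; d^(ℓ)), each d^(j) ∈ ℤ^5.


Interval decomposition of M: I[1,1]^2, I[1,3], I[1,4], I[4,4], I[4,5], I[5,5].
HN type (ℓ=3): μ^(1)=14; μ^(2)=1; μ^(3)=-12

((0, 0, 2, 2, 0); (2, 0, 0, 1, 1); (2, 2, 0, 0, 1))


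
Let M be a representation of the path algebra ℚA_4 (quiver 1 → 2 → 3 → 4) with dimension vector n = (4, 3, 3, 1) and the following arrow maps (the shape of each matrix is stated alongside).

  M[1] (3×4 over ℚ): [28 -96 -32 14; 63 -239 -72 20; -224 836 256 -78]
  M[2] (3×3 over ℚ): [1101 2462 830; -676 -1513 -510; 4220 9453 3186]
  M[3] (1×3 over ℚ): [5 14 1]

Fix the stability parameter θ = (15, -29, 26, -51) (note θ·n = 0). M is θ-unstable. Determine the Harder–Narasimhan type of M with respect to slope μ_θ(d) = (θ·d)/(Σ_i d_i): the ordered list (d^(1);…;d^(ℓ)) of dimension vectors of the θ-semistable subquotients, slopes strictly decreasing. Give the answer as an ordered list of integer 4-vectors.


Interval decomposition of M: I[1,1]^2, I[1,3], I[1,4], I[2,3].
HN type (ℓ=5): μ^(1)=26; μ^(2)=15; μ^(3)=-7; μ^(4)=-39/4; μ^(5)=-29

((0, 0, 2, 0); (2, 0, 0, 0); (1, 1, 0, 0); (1, 1, 1, 1); (0, 1, 0, 0))


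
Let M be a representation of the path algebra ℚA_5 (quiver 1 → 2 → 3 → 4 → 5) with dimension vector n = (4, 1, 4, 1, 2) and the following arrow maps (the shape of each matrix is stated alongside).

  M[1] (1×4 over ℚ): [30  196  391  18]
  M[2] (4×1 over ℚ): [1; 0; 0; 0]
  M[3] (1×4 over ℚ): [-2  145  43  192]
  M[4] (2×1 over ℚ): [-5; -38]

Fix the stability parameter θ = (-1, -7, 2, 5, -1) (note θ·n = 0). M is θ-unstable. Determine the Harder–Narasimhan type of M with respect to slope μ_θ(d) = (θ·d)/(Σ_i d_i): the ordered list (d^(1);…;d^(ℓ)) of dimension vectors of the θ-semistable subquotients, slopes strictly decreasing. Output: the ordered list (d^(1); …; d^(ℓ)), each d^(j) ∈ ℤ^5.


Via rank(M_{q-1}∘⋯∘M_p): M ≅ I[1,1]^3, I[1,5], I[3,3]^3, I[5,5].
μ_θ-semistable layers: μ^(1)=2; μ^(2)=-1; μ^(3)=-4

((0, 0, 4, 1, 1); (3, 0, 0, 0, 1); (1, 1, 0, 0, 0))


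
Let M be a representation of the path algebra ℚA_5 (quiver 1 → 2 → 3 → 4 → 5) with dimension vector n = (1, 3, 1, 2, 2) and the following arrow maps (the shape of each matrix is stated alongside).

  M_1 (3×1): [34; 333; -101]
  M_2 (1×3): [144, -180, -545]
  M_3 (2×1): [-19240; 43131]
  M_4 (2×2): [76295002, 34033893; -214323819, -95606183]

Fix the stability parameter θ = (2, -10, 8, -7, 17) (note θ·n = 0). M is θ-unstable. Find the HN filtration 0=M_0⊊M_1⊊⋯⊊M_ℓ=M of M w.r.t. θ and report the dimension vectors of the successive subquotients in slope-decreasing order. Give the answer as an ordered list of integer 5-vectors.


Interval decomposition of M: I[1,5], I[2,2]^2, I[4,5].
HN type (ℓ=5): μ^(1)=17; μ^(2)=1/2; μ^(3)=-4; μ^(4)=-7; μ^(5)=-10

((0, 0, 0, 0, 2); (0, 0, 1, 1, 0); (1, 1, 0, 0, 0); (0, 0, 0, 1, 0); (0, 2, 0, 0, 0))


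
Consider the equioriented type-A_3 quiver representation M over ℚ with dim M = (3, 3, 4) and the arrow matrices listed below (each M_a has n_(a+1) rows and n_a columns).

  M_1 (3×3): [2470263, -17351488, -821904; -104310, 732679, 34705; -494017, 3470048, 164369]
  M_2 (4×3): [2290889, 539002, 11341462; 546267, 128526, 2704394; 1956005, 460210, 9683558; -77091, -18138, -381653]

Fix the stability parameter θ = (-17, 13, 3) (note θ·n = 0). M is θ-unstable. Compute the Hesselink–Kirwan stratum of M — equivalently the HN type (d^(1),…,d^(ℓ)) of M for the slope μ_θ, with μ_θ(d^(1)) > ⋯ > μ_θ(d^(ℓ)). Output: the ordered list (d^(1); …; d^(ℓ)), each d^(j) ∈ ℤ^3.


Via rank(M_{q-1}∘⋯∘M_p): M ≅ I[1,2], I[1,3]^2, I[3,3]^2.
μ_θ-semistable layers: μ^(1)=13; μ^(2)=8; μ^(3)=3; μ^(4)=-17

((0, 1, 0); (0, 2, 2); (0, 0, 2); (3, 0, 0))


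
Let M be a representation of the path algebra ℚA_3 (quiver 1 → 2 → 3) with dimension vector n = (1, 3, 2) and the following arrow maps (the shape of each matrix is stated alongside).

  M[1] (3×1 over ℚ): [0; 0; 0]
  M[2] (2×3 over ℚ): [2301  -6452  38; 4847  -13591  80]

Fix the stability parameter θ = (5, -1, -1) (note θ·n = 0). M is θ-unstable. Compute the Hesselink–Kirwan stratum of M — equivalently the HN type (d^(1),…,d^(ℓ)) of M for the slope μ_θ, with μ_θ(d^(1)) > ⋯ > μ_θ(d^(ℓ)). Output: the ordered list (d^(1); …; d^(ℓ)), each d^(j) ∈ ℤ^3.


Barcode: M ≅ I[1,1], I[2,2], I[2,3]^2. HN layers by μ_θ (2 steps, strictly decreasing):
  μ^(1)=5; μ^(2)=-1

((1, 0, 0); (0, 3, 2))


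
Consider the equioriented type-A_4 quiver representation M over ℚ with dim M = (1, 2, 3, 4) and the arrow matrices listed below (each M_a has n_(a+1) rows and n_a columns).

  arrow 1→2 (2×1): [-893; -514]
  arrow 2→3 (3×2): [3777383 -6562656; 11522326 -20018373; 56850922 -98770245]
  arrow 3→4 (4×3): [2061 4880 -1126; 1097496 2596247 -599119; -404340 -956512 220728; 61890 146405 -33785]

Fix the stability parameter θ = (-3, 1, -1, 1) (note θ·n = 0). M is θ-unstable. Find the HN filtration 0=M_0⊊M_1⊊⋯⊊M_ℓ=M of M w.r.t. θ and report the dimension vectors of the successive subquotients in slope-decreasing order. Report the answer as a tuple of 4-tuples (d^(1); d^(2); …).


Via rank(M_{q-1}∘⋯∘M_p): M ≅ I[1,4], I[2,3], I[3,4], I[4,4]^2.
μ_θ-semistable layers: μ^(1)=1; μ^(2)=0; μ^(3)=-1; μ^(4)=-3

((0, 0, 0, 4); (0, 2, 2, 0); (0, 0, 1, 0); (1, 0, 0, 0))


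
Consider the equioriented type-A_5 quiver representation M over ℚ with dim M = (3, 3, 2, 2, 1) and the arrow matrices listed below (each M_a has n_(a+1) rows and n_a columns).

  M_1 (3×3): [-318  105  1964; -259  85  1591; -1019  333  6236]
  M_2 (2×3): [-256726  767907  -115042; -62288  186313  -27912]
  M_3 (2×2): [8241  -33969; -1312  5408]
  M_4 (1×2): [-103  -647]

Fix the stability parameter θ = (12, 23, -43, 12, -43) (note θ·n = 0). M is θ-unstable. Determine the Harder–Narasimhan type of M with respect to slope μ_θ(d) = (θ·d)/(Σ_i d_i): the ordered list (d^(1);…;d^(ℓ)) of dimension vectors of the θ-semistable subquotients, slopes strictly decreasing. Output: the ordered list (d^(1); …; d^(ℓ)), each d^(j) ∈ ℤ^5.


Barcode: M ≅ I[1,2], I[1,3], I[1,5], I[4,4]. HN layers by μ_θ (4 steps, strictly decreasing):
  μ^(1)=23; μ^(2)=12; μ^(3)=-8/3; μ^(4)=-39/5

((0, 1, 0, 0, 0); (1, 0, 0, 1, 0); (1, 1, 1, 0, 0); (1, 1, 1, 1, 1))


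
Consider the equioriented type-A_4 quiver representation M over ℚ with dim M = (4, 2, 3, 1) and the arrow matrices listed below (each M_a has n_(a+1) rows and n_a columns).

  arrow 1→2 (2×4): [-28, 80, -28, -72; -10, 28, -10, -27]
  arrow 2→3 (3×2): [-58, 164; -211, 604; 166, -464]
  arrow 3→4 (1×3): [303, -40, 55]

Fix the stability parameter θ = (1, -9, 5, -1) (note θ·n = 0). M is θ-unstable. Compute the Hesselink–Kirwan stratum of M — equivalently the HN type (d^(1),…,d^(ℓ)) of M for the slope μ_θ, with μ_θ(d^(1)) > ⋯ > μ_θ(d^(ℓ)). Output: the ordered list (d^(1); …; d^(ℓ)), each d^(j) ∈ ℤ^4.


Barcode: M ≅ I[1,1]^2, I[1,3], I[1,4], I[3,3]. HN layers by μ_θ (4 steps, strictly decreasing):
  μ^(1)=5; μ^(2)=2; μ^(3)=1; μ^(4)=-4

((0, 0, 2, 0); (0, 0, 1, 1); (2, 0, 0, 0); (2, 2, 0, 0))


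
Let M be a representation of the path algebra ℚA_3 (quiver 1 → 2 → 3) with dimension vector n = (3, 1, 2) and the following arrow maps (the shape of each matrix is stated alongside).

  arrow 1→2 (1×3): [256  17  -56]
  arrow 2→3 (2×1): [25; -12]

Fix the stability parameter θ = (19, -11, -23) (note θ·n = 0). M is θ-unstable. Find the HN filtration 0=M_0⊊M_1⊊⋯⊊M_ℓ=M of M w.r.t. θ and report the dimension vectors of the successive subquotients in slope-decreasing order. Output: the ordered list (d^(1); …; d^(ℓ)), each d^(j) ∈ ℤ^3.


Interval decomposition of M: I[1,1]^2, I[1,3], I[3,3].
HN type (ℓ=3): μ^(1)=19; μ^(2)=-5; μ^(3)=-23

((2, 0, 0); (1, 1, 1); (0, 0, 1))


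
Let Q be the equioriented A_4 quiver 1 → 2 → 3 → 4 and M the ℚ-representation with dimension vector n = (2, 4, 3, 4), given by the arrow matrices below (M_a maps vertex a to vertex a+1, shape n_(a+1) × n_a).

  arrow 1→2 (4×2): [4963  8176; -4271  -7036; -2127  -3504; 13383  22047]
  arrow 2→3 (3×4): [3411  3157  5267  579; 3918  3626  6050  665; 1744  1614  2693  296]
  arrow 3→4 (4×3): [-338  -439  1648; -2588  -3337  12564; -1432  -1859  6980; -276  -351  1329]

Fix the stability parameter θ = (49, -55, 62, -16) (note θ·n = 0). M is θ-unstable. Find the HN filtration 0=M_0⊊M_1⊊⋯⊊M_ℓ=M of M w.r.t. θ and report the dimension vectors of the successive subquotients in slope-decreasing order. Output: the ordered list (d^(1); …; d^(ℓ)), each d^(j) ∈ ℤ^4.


Barcode: M ≅ I[1,4]^2, I[2,2], I[2,4], I[4,4]. HN layers by μ_θ (4 steps, strictly decreasing):
  μ^(1)=23; μ^(2)=-3; μ^(3)=-16; μ^(4)=-55

((0, 0, 3, 3); (2, 2, 0, 0); (0, 0, 0, 1); (0, 2, 0, 0))


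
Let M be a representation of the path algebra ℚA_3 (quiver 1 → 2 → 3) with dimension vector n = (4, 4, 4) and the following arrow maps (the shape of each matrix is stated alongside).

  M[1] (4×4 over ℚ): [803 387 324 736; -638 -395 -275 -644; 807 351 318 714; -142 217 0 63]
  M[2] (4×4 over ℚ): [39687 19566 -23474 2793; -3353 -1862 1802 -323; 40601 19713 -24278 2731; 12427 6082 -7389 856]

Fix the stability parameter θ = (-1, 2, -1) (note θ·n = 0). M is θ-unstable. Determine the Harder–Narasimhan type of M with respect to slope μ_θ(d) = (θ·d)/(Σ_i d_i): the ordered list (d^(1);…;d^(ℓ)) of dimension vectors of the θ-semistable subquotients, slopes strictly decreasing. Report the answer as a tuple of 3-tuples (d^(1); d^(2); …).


Interval decomposition of M: I[1,1], I[1,2], I[1,3]^2, I[2,3], I[3,3].
HN type (ℓ=3): μ^(1)=2; μ^(2)=1/2; μ^(3)=-1

((0, 1, 0); (0, 3, 3); (4, 0, 1))


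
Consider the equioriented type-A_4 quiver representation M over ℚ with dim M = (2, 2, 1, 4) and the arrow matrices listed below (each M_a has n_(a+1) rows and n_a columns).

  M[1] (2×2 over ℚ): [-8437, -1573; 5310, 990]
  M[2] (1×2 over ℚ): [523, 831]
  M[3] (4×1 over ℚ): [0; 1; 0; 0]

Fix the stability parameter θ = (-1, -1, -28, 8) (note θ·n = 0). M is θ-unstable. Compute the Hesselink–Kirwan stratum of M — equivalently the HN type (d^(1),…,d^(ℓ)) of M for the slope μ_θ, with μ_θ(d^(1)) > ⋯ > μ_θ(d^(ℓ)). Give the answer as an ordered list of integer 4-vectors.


Via rank(M_{q-1}∘⋯∘M_p): M ≅ I[1,1], I[1,4], I[2,2], I[4,4]^3.
μ_θ-semistable layers: μ^(1)=8; μ^(2)=-1; μ^(3)=-10

((0, 0, 0, 4); (1, 1, 0, 0); (1, 1, 1, 0))


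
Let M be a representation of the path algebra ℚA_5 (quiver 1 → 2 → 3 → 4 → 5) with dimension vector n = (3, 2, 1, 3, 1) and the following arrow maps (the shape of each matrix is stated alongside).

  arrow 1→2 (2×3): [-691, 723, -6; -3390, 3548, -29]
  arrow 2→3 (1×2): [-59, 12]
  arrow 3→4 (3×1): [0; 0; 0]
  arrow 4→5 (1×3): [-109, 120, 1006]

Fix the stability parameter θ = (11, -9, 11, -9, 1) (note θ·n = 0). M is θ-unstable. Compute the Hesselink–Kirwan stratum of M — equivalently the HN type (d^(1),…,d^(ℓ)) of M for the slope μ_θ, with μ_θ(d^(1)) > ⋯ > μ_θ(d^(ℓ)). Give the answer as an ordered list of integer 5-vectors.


Barcode: M ≅ I[1,1], I[1,2], I[1,3], I[4,4]^2, I[4,5]. HN layers by μ_θ (3 steps, strictly decreasing):
  μ^(1)=11; μ^(2)=1; μ^(3)=-9

((1, 0, 1, 0, 0); (2, 2, 0, 0, 1); (0, 0, 0, 3, 0))


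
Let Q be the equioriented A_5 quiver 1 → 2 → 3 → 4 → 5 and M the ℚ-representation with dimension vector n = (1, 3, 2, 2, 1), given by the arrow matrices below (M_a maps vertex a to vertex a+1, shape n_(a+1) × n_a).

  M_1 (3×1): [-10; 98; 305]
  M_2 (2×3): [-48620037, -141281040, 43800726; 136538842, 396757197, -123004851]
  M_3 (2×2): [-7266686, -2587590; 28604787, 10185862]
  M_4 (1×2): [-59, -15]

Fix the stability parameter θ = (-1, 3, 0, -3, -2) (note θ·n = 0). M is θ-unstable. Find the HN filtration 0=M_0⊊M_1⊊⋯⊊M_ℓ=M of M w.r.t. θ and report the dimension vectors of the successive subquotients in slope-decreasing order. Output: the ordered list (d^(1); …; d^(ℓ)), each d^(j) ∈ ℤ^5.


Via rank(M_{q-1}∘⋯∘M_p): M ≅ I[1,4], I[2,2], I[2,5].
μ_θ-semistable layers: μ^(1)=3; μ^(2)=0; μ^(3)=-1/2; μ^(4)=-1

((0, 1, 0, 0, 0); (0, 1, 1, 1, 0); (0, 1, 1, 1, 1); (1, 0, 0, 0, 0))


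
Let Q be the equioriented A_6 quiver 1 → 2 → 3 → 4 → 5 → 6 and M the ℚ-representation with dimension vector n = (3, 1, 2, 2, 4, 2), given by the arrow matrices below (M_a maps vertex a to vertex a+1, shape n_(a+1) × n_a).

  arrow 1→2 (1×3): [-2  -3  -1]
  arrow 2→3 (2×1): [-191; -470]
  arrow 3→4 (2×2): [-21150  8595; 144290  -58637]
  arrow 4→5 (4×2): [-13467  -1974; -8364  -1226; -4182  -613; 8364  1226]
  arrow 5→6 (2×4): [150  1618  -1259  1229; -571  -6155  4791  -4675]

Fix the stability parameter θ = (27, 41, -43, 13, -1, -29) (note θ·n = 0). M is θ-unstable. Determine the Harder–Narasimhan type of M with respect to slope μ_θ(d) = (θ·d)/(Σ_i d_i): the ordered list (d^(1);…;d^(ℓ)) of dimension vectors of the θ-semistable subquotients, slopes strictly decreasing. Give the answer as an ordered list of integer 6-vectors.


Interval decomposition of M: I[1,1]^2, I[1,3], I[3,6], I[4,6], I[5,5]^2.
HN type (ℓ=5): μ^(1)=27; μ^(2)=25/3; μ^(3)=-1; μ^(4)=-17/3; μ^(5)=-43

((2, 0, 0, 0, 0, 0); (1, 1, 1, 0, 0, 0); (0, 0, 0, 0, 2, 0); (0, 0, 0, 2, 2, 2); (0, 0, 1, 0, 0, 0))


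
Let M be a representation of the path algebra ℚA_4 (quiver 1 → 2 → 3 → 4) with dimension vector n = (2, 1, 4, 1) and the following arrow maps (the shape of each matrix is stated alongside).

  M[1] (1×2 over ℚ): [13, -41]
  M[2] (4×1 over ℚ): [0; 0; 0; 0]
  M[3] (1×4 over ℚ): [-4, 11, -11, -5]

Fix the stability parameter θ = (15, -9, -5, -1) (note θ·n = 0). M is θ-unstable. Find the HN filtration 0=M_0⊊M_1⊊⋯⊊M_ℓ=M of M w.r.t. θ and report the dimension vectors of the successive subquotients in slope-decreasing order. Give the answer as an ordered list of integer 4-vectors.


Barcode: M ≅ I[1,1], I[1,2], I[3,3]^3, I[3,4]. HN layers by μ_θ (4 steps, strictly decreasing):
  μ^(1)=15; μ^(2)=3; μ^(3)=-1; μ^(4)=-5

((1, 0, 0, 0); (1, 1, 0, 0); (0, 0, 0, 1); (0, 0, 4, 0))


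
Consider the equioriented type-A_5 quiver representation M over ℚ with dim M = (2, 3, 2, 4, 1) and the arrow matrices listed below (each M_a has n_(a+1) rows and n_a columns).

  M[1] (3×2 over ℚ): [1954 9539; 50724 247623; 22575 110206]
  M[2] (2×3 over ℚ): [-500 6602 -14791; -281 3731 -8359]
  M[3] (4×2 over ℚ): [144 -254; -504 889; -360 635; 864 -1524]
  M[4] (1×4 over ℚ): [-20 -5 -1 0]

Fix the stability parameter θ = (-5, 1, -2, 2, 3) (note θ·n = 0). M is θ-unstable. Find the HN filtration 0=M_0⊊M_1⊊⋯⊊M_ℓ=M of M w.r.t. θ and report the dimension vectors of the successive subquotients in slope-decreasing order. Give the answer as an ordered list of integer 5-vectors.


Interval decomposition of M: I[1,2], I[1,4], I[2,3], I[4,4]^2, I[4,5].
HN type (ℓ=5): μ^(1)=3; μ^(2)=2; μ^(3)=1; μ^(4)=-1/2; μ^(5)=-5

((0, 0, 0, 0, 1); (0, 0, 0, 4, 0); (0, 1, 0, 0, 0); (0, 2, 2, 0, 0); (2, 0, 0, 0, 0))


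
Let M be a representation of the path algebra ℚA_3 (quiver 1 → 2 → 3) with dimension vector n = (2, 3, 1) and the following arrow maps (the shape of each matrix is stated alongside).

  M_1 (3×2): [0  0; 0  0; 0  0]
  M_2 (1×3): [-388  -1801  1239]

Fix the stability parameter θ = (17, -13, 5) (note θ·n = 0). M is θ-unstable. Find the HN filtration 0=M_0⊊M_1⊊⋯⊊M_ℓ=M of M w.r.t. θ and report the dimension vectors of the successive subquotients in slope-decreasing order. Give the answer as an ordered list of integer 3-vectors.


Via rank(M_{q-1}∘⋯∘M_p): M ≅ I[1,1]^2, I[2,2]^2, I[2,3].
μ_θ-semistable layers: μ^(1)=17; μ^(2)=5; μ^(3)=-13

((2, 0, 0); (0, 0, 1); (0, 3, 0))


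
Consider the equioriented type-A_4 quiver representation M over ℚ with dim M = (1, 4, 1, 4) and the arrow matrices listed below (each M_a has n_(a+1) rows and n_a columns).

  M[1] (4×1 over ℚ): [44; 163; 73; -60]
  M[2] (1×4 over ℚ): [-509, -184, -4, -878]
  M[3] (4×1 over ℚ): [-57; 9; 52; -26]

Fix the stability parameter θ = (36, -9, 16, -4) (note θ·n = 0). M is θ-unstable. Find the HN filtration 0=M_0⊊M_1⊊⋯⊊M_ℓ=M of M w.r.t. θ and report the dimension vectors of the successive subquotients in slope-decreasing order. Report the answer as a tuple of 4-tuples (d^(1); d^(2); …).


Barcode: M ≅ I[1,2], I[2,2]^2, I[2,4], I[4,4]^3. HN layers by μ_θ (4 steps, strictly decreasing):
  μ^(1)=27/2; μ^(2)=6; μ^(3)=-4; μ^(4)=-9

((1, 1, 0, 0); (0, 0, 1, 1); (0, 0, 0, 3); (0, 3, 0, 0))
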